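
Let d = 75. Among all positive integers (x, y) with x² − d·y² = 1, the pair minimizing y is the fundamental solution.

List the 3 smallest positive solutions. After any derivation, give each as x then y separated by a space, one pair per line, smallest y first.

[8; 1,1,1,16] for √75; ℓ=4 ⇒ convergent index 3
step 0: (8, 1)  from 8·(1,0) + (0,1)
step 1: (9, 1)  from 1·(8,1) + (1,0)
step 2: (17, 2)  from 1·(9,1) + (8,1)
step 3: (26, 3)  from 1·(17,2) + (9,1)
(x₁, y₁) = (26, 3);  26² − 75·3² = 1 ✓
(26+3√75)^2 = 1351 + 156√75
(26+3√75)^3 = 70226 + 8109√75

26 3
1351 156
70226 8109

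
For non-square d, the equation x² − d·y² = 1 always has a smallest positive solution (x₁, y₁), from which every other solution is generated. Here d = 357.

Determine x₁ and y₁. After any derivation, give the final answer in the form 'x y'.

√357 → a₀=18, period (1,8,2,8,1,36); ℓ=6 even so k=5
a_0=18:  p_0=18·1+0=18,  q_0=18·0+1=1
…
a_2=8:  p_2=8·19+18=170,  q_2=8·1+1=9
…
a_4=8:  p_4=8·359+170=3042,  q_4=8·19+9=161
a_5=1:  p_5=1·3042+359=3401,  q_5=1·161+19=180
(x₁, y₁) = (3401, 180);  3401² − 357·180² = 1 ✓

3401 180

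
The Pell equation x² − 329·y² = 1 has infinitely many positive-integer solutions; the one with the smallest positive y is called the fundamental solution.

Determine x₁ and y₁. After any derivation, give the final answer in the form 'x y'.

[18; 7,4,2,1,1,4,1,1,2,4,7,36] for √329; ℓ=12 ⇒ convergent index 11
i=0: a=18 ⇒ p=18, q=1
…
i=2: a=4 ⇒ p=526, q=29
i=3: a=2 ⇒ p=1179, q=65
…
i=6: a=4 ⇒ p=13241, q=730
…
i=9: a=2 ⇒ p=74857, q=4127
i=10: a=4 ⇒ p=328794, q=18127
i=11: a=7 ⇒ p=2376415, q=131016
fundamental: x₁=2376415, y₁=131016  (since 5647348252225 − 329·17165192256 = 1)

2376415 131016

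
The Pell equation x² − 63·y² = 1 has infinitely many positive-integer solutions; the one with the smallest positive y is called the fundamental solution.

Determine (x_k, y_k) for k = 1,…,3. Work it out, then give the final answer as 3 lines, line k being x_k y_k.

8 1
127 16
2024 255

√63 → a₀=7, period (1,14); ℓ=2 even so k=1
step 0: (7, 1)  from 7·(1,0) + (0,1)
step 1: (8, 1)  from 1·(7,1) + (1,0)
→ (8, 1).  Check: 8²=64, 63·1²=63, difference 1.
k=2:  x_2 = 8·8+63·1·1 = 127,  y_2 = 8·1+1·8 = 16
k=3:  x_3 = 8·127+63·1·16 = 2024,  y_3 = 8·16+1·127 = 255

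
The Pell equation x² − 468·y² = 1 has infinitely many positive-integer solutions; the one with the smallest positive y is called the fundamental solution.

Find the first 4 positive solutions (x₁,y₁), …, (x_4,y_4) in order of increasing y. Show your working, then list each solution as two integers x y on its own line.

d=468: √d = [21; 1,1,1,2,1,1,1,42] (ℓ=8, even), read p_7/q_7
step 0: (21, 1)  from 21·(1,0) + (0,1)
step 1: (22, 1)  from 1·(21,1) + (1,0)
step 2: (43, 2)  from 1·(22,1) + (21,1)
…
step 4: (173, 8)  from 2·(65,3) + (43,2)
step 5: (238, 11)  from 1·(173,8) + (65,3)
step 6: (411, 19)  from 1·(238,11) + (173,8)
step 7: (649, 30)  from 1·(411,19) + (238,11)
fundamental: x₁=649, y₁=30  (since 421201 − 468·900 = 1)
n=2: (649,30)∘(649,30) = (649·649+468·30·30, 649·30+30·649) = (842401,38940)
n=3: (842401,38940)∘(649,30) = (649·842401+468·30·38940, 649·38940+30·842401) = (1093435849,50544090)
n=4: (1093435849,50544090)∘(649,30) = (649·1093435849+468·30·50544090, 649·50544090+30·1093435849) = (1419278889601,65606189880)

649 30
842401 38940
1093435849 50544090
1419278889601 65606189880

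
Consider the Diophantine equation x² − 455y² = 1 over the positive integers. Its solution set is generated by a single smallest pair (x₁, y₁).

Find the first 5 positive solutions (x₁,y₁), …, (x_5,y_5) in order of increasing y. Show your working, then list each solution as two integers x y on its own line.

64 3
8191 384
1048384 49149
134184961 6290688
17174626624 805158915

[21; 3,42] for √455; ℓ=2 ⇒ convergent index 1
step 0: (21, 1)  from 21·(1,0) + (0,1)
step 1: (64, 3)  from 3·(21,1) + (1,0)
fundamental: x₁=64, y₁=3  (since 4096 − 455·9 = 1)
(x_2, y_2) = (64·64 + 455·3·3, 64·3 + 3·64) = (8191, 384)
(x_3, y_3) = (64·8191 + 455·3·384, 64·384 + 3·8191) = (1048384, 49149)
(x_4, y_4) = (64·1048384 + 455·3·49149, 64·49149 + 3·1048384) = (134184961, 6290688)
(x_5, y_5) = (64·134184961 + 455·3·6290688, 64·6290688 + 3·134184961) = (17174626624, 805158915)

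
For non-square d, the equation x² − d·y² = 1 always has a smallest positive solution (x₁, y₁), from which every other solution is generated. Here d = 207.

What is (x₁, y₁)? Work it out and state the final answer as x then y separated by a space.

1151 80

√207 = [14; 2,1,1,2,1,1,2,28, …], period ℓ=8 (even) → k=7
a_0=14:  p_0=14·1+0=14,  q_0=14·0+1=1
a_1=2:  p_1=2·14+1=29,  q_1=2·1+0=2
a_2=1:  p_2=1·29+14=43,  q_2=1·2+1=3
a_3=1:  p_3=1·43+29=72,  q_3=1·3+2=5
a_4=2:  p_4=2·72+43=187,  q_4=2·5+3=13
a_5=1:  p_5=1·187+72=259,  q_5=1·13+5=18
a_6=1:  p_6=1·259+187=446,  q_6=1·18+13=31
a_7=2:  p_7=2·446+259=1151,  q_7=2·31+18=80
fundamental: x₁=1151, y₁=80  (since 1324801 − 207·6400 = 1)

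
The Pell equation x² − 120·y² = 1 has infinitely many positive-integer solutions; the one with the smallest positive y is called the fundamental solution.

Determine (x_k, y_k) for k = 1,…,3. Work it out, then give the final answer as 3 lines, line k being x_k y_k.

11 1
241 22
5291 483

d=120: √d = [10; 1,20] (ℓ=2, even), read p_1/q_1
k=0  a_k=10  p_k/q_k = 10/1
k=1  a_k=1  p_k/q_k = 11/1
fundamental: x₁=11, y₁=1  (since 121 − 120·1 = 1)
(11+1√120)^2 = 241 + 22√120
(11+1√120)^3 = 5291 + 483√120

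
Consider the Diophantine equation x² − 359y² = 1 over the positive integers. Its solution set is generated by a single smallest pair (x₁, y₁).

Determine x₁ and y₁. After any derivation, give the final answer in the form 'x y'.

360 19

d=359: √d = [18; 1,17,1,36] (ℓ=4, even), read p_3/q_3
i=0: a=18 ⇒ p=18, q=1
i=1: a=1 ⇒ p=19, q=1
i=2: a=17 ⇒ p=341, q=18
i=3: a=1 ⇒ p=360, q=19
fundamental: x₁=360, y₁=19  (since 129600 − 359·361 = 1)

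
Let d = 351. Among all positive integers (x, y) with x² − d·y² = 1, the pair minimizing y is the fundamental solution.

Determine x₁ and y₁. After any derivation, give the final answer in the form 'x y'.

d=351: √d = [18; 1,2,1,3,2,2,2,3,1,2,1,36] (ℓ=12, even), read p_11/q_11
k=0  a_k=18  p_k/q_k = 18/1
k=1  a_k=1  p_k/q_k = 19/1
k=2  a_k=2  p_k/q_k = 56/3
k=3  a_k=1  p_k/q_k = 75/4
…
k=6  a_k=2  p_k/q_k = 1555/83
…
k=8  a_k=3  p_k/q_k = 12796/683
…
k=10  a_k=2  p_k/q_k = 45882/2449
k=11  a_k=1  p_k/q_k = 62425/3332
fundamental: x₁=62425, y₁=3332  (since 3896880625 − 351·11102224 = 1)

62425 3332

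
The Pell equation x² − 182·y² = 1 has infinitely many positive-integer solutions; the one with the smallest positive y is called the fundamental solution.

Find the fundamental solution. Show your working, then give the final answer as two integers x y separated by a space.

[13; 2,26] for √182; ℓ=2 ⇒ convergent index 1
k=0  a_k=13  p_k/q_k = 13/1
k=1  a_k=2  p_k/q_k = 27/2
→ (27, 2).  Check: 27²=729, 182·2²=728, difference 1.

27 2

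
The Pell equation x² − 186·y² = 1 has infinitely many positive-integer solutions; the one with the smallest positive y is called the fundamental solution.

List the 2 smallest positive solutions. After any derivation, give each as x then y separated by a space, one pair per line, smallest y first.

7501 550
112530001 8251100

[13; 1,1,1,3,4,3,1,1,1,26] for √186; ℓ=10 ⇒ convergent index 9
step 0: (13, 1)  from 13·(1,0) + (0,1)
step 1: (14, 1)  from 1·(13,1) + (1,0)
step 2: (27, 2)  from 1·(14,1) + (13,1)
step 3: (41, 3)  from 1·(27,2) + (14,1)
step 4: (150, 11)  from 3·(41,3) + (27,2)
step 5: (641, 47)  from 4·(150,11) + (41,3)
step 6: (2073, 152)  from 3·(641,47) + (150,11)
step 7: (2714, 199)  from 1·(2073,152) + (641,47)
step 8: (4787, 351)  from 1·(2714,199) + (2073,152)
step 9: (7501, 550)  from 1·(4787,351) + (2714,199)
fundamental: x₁=7501, y₁=550  (since 56265001 − 186·302500 = 1)
(x_2, y_2) = (7501·7501 + 186·550·550, 7501·550 + 550·7501) = (112530001, 8251100)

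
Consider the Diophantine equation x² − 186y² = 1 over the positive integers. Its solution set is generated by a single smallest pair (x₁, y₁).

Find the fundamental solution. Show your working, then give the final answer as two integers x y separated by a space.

7501 550

√186 = [13; 1,1,1,3,4,3,1,1,1,26, …], period ℓ=10 (even) → k=9
i=0: a=13 ⇒ p=13, q=1
…
i=2: a=1 ⇒ p=27, q=2
i=3: a=1 ⇒ p=41, q=3
i=4: a=3 ⇒ p=150, q=11
i=5: a=4 ⇒ p=641, q=47
…
i=7: a=1 ⇒ p=2714, q=199
i=8: a=1 ⇒ p=4787, q=351
i=9: a=1 ⇒ p=7501, q=550
fundamental: x₁=7501, y₁=550  (since 56265001 − 186·302500 = 1)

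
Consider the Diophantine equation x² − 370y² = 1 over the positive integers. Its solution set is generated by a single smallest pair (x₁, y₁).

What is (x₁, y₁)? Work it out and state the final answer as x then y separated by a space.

√370 = [19; 4,4,38, …], period ℓ=3 (odd) → k=5
k=0  a_k=19  p_k/q_k = 19/1
k=1  a_k=4  p_k/q_k = 77/4
…
k=3  a_k=38  p_k/q_k = 12503/650
k=4  a_k=4  p_k/q_k = 50339/2617
k=5  a_k=4  p_k/q_k = 213859/11118
(x₁, y₁) = (213859, 11118);  213859² − 370·11118² = 1 ✓

213859 11118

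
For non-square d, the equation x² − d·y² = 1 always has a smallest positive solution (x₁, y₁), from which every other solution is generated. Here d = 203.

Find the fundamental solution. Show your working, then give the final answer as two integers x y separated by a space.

57 4

√203 → a₀=14, period (4,28); ℓ=2 even so k=1
step 0: (14, 1)  from 14·(1,0) + (0,1)
step 1: (57, 4)  from 4·(14,1) + (1,0)
fundamental: x₁=57, y₁=4  (since 3249 − 203·16 = 1)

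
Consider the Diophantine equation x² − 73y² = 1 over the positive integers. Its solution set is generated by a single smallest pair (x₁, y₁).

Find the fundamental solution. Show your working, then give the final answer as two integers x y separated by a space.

[8; 1,1,5,5,1,1,16] for √73; ℓ=7 ⇒ convergent index 13
i=0: a=8 ⇒ p=8, q=1
…
i=2: a=1 ⇒ p=17, q=2
i=3: a=5 ⇒ p=94, q=11
i=4: a=5 ⇒ p=487, q=57
…
i=7: a=16 ⇒ p=17669, q=2068
i=8: a=1 ⇒ p=18737, q=2193
…
i=12: a=1 ⇒ p=1241008, q=145249
i=13: a=1 ⇒ p=2281249, q=267000
→ (2281249, 267000).  Check: 2281249²=5204097000001, 73·267000²=5204097000000, difference 1.

2281249 267000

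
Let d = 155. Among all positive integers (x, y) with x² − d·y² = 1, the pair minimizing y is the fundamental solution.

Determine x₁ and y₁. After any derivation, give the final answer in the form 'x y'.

[12; 2,4,2,24] for √155; ℓ=4 ⇒ convergent index 3
i=0: a=12 ⇒ p=12, q=1
…
i=2: a=4 ⇒ p=112, q=9
i=3: a=2 ⇒ p=249, q=20
→ (249, 20).  Check: 249²=62001, 155·20²=62000, difference 1.

249 20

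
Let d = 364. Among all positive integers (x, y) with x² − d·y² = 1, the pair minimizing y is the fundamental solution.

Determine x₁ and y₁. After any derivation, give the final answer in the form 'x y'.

4954951 259710

[19; 12,1,2,3,1,8,1,3,2,1,12,38] for √364; ℓ=12 ⇒ convergent index 11
step 0: (19, 1)  from 19·(1,0) + (0,1)
…
step 5: (3148, 165)  from 1·(2423,127) + (725,38)
…
step 8: (119872, 6283)  from 3·(30755,1612) + (27607,1447)
step 9: (270499, 14178)  from 2·(119872,6283) + (30755,1612)
step 10: (390371, 20461)  from 1·(270499,14178) + (119872,6283)
step 11: (4954951, 259710)  from 12·(390371,20461) + (270499,14178)
→ (4954951, 259710).  Check: 4954951²=24551539412401, 364·259710²=24551539412400, difference 1.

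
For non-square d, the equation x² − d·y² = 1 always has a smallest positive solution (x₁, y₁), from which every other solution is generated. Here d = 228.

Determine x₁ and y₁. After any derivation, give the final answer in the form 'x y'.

√228 = [15; 10,30, …], period ℓ=2 (even) → k=1
k=0  a_k=15  p_k/q_k = 15/1
k=1  a_k=10  p_k/q_k = 151/10
(x₁, y₁) = (151, 10);  151² − 228·10² = 1 ✓

151 10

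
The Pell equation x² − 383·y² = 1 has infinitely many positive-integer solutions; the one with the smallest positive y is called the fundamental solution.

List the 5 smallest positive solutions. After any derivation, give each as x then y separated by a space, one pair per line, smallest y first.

18768 959
704475647 35997024
26443197867024 1351184291905
992571874432137217 50718053544949056
37257177852241504710288 1903752856512023474111

d=383: √d = [19; 1,1,3,19,3,1,1,38] (ℓ=8, even), read p_7/q_7
step 0: (19, 1)  from 19·(1,0) + (0,1)
…
step 2: (39, 2)  from 1·(20,1) + (19,1)
step 3: (137, 7)  from 3·(39,2) + (20,1)
step 4: (2642, 135)  from 19·(137,7) + (39,2)
step 5: (8063, 412)  from 3·(2642,135) + (137,7)
step 6: (10705, 547)  from 1·(8063,412) + (2642,135)
step 7: (18768, 959)  from 1·(10705,547) + (8063,412)
(x₁, y₁) = (18768, 959);  18768² − 383·959² = 1 ✓
(18768+959√383)^2 = 704475647 + 35997024√383
(18768+959√383)^3 = 26443197867024 + 1351184291905√383
(18768+959√383)^4 = 992571874432137217 + 50718053544949056√383
(18768+959√383)^5 = 37257177852241504710288 + 1903752856512023474111√383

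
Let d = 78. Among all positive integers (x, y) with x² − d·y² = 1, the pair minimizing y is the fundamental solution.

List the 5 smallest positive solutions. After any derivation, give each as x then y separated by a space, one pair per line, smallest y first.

53 6
5617 636
595349 67410
63101377 7144824
6688150613 757283934

[8; 1,4,1,16] for √78; ℓ=4 ⇒ convergent index 3
i=0: a=8 ⇒ p=8, q=1
…
i=2: a=4 ⇒ p=44, q=5
i=3: a=1 ⇒ p=53, q=6
fundamental: x₁=53, y₁=6  (since 2809 − 78·36 = 1)
n=2: (53,6)∘(53,6) = (53·53+78·6·6, 53·6+6·53) = (5617,636)
n=3: (5617,636)∘(53,6) = (53·5617+78·6·636, 53·636+6·5617) = (595349,67410)
n=4: (595349,67410)∘(53,6) = (53·595349+78·6·67410, 53·67410+6·595349) = (63101377,7144824)
n=5: (63101377,7144824)∘(53,6) = (53·63101377+78·6·7144824, 53·7144824+6·63101377) = (6688150613,757283934)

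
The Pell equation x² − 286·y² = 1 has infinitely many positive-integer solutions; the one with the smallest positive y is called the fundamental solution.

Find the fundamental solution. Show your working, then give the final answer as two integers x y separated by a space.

561835 33222

√286 = [16; 1,10,3,3,2,3,3,10,1,32, …], period ℓ=10 (even) → k=9
a_0=16:  p_0=16·1+0=16,  q_0=16·0+1=1
a_1=1:  p_1=1·16+1=17,  q_1=1·1+0=1
a_2=10:  p_2=10·17+16=186,  q_2=10·1+1=11
a_3=3:  p_3=3·186+17=575,  q_3=3·11+1=34
…
a_5=2:  p_5=2·1911+575=4397,  q_5=2·113+34=260
a_6=3:  p_6=3·4397+1911=15102,  q_6=3·260+113=893
a_7=3:  p_7=3·15102+4397=49703,  q_7=3·893+260=2939
a_8=10:  p_8=10·49703+15102=512132,  q_8=10·2939+893=30283
a_9=1:  p_9=1·512132+49703=561835,  q_9=1·30283+2939=33222
(x₁, y₁) = (561835, 33222);  561835² − 286·33222² = 1 ✓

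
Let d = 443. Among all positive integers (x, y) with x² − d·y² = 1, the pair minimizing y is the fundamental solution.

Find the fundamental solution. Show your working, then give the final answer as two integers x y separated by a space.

442 21

√443 = [21; 21,42, …], period ℓ=2 (even) → k=1
i=0: a=21 ⇒ p=21, q=1
i=1: a=21 ⇒ p=442, q=21
(x₁, y₁) = (442, 21);  442² − 443·21² = 1 ✓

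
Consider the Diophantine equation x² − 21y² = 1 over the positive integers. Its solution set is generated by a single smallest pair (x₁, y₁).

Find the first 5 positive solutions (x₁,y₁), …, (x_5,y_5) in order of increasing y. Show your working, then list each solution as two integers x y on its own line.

55 12
6049 1320
665335 145188
73180801 15969360
8049222775 1756484412

√21 = [4; 1,1,2,1,1,8, …], period ℓ=6 (even) → k=5
step 0: (4, 1)  from 4·(1,0) + (0,1)
…
step 2: (9, 2)  from 1·(5,1) + (4,1)
…
step 4: (32, 7)  from 1·(23,5) + (9,2)
step 5: (55, 12)  from 1·(32,7) + (23,5)
(x₁, y₁) = (55, 12);  55² − 21·12² = 1 ✓
k=2:  x_2 = 55·55+21·12·12 = 6049,  y_2 = 55·12+12·55 = 1320
k=3:  x_3 = 55·6049+21·12·1320 = 665335,  y_3 = 55·1320+12·6049 = 145188
k=4:  x_4 = 55·665335+21·12·145188 = 73180801,  y_4 = 55·145188+12·665335 = 15969360
k=5:  x_5 = 55·73180801+21·12·15969360 = 8049222775,  y_5 = 55·15969360+12·73180801 = 1756484412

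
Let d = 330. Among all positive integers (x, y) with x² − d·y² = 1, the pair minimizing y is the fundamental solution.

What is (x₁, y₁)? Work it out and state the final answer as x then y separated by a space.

109 6

√330 = [18; 6,36, …], period ℓ=2 (even) → k=1
k=0  a_k=18  p_k/q_k = 18/1
k=1  a_k=6  p_k/q_k = 109/6
→ (109, 6).  Check: 109²=11881, 330·6²=11880, difference 1.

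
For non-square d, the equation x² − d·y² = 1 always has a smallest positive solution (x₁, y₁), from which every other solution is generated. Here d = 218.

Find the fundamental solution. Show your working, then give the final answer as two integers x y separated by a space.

126003 8534

d=218: √d = [14; 1,3,3,1,28] (ℓ=5, odd), read p_9/q_9
a_0=14:  p_0=14·1+0=14,  q_0=14·0+1=1
a_1=1:  p_1=1·14+1=15,  q_1=1·1+0=1
a_2=3:  p_2=3·15+14=59,  q_2=3·1+1=4
a_3=3:  p_3=3·59+15=192,  q_3=3·4+1=13
a_4=1:  p_4=1·192+59=251,  q_4=1·13+4=17
…
a_6=1:  p_6=1·7220+251=7471,  q_6=1·489+17=506
a_7=3:  p_7=3·7471+7220=29633,  q_7=3·506+489=2007
a_8=3:  p_8=3·29633+7471=96370,  q_8=3·2007+506=6527
a_9=1:  p_9=1·96370+29633=126003,  q_9=1·6527+2007=8534
→ (126003, 8534).  Check: 126003²=15876756009, 218·8534²=15876756008, difference 1.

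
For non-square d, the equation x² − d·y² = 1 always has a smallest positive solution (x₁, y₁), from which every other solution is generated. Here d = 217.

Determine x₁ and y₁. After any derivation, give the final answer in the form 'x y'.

3844063 260952

√217 = [14; 1,2,1,2,1,…,2,1,28, …], period ℓ=16 (even) → k=15
i=0: a=14 ⇒ p=14, q=1
…
i=2: a=2 ⇒ p=44, q=3
i=3: a=1 ⇒ p=59, q=4
…
i=7: a=9 ⇒ p=3668, q=249
i=8: a=4 ⇒ p=15055, q=1022
i=9: a=9 ⇒ p=139163, q=9447
i=10: a=1 ⇒ p=154218, q=10469
…
i=14: a=2 ⇒ p=2809702, q=190735
i=15: a=1 ⇒ p=3844063, q=260952
(x₁, y₁) = (3844063, 260952);  3844063² − 217·260952² = 1 ✓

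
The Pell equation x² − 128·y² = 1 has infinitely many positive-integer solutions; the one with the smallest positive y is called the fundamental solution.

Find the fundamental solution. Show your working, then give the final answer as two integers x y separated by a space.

577 51

[11; 3,5,3,22] for √128; ℓ=4 ⇒ convergent index 3
step 0: (11, 1)  from 11·(1,0) + (0,1)
…
step 2: (181, 16)  from 5·(34,3) + (11,1)
step 3: (577, 51)  from 3·(181,16) + (34,3)
→ (577, 51).  Check: 577²=332929, 128·51²=332928, difference 1.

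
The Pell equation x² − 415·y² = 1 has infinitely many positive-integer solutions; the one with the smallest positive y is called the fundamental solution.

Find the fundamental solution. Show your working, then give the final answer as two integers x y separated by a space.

d=415: √d = [20; 2,1,2,4,6,…,1,2,40] (ℓ=16, even), read p_15/q_15
a_0=20:  p_0=20·1+0=20,  q_0=20·0+1=1
…
a_4=4:  p_4=4·163+61=713,  q_4=4·8+3=35
a_5=6:  p_5=6·713+163=4441,  q_5=6·35+8=218
…
a_8=3:  p_8=3·9595+5154=33939,  q_8=3·471+253=1666
a_9=1:  p_9=1·33939+9595=43534,  q_9=1·1666+471=2137
a_10=1:  p_10=1·43534+33939=77473,  q_10=1·2137+1666=3803
a_11=6:  p_11=6·77473+43534=508372,  q_11=6·3803+2137=24955
…
a_13=2:  p_13=2·2110961+508372=4730294,  q_13=2·103623+24955=232201
a_14=1:  p_14=1·4730294+2110961=6841255,  q_14=1·232201+103623=335824
a_15=2:  p_15=2·6841255+4730294=18412804,  q_15=2·335824+232201=903849
→ (18412804, 903849).  Check: 18412804²=339031351142416, 415·903849²=339031351142415, difference 1.

18412804 903849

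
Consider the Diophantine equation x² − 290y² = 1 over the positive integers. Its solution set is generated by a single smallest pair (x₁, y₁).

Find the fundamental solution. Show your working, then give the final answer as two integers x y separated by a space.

579 34

√290 = [17; 34, …], period ℓ=1 (odd) → k=1
a_0=17:  p_0=17·1+0=17,  q_0=17·0+1=1
a_1=34:  p_1=34·17+1=579,  q_1=34·1+0=34
→ (579, 34).  Check: 579²=335241, 290·34²=335240, difference 1.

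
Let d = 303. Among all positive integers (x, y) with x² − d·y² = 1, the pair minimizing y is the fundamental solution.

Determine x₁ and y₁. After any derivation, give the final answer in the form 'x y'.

√303 = [17; 2,2,5,2,2,34, …], period ℓ=6 (even) → k=5
a_0=17:  p_0=17·1+0=17,  q_0=17·0+1=1
a_1=2:  p_1=2·17+1=35,  q_1=2·1+0=2
a_2=2:  p_2=2·35+17=87,  q_2=2·2+1=5
…
a_4=2:  p_4=2·470+87=1027,  q_4=2·27+5=59
a_5=2:  p_5=2·1027+470=2524,  q_5=2·59+27=145
fundamental: x₁=2524, y₁=145  (since 6370576 − 303·21025 = 1)

2524 145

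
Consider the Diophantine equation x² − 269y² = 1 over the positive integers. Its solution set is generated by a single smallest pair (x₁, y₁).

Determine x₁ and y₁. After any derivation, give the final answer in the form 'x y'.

13449 820

d=269: √d = [16; 2,2,32] (ℓ=3, odd), read p_5/q_5
a_0=16:  p_0=16·1+0=16,  q_0=16·0+1=1
a_1=2:  p_1=2·16+1=33,  q_1=2·1+0=2
…
a_4=2:  p_4=2·2657+82=5396,  q_4=2·162+5=329
a_5=2:  p_5=2·5396+2657=13449,  q_5=2·329+162=820
(x₁, y₁) = (13449, 820);  13449² − 269·820² = 1 ✓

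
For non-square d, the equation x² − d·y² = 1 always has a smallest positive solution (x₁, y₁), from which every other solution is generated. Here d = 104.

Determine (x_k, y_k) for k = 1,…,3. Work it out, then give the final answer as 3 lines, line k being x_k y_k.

d=104: √d = [10; 5,20] (ℓ=2, even), read p_1/q_1
k=0  a_k=10  p_k/q_k = 10/1
k=1  a_k=5  p_k/q_k = 51/5
→ (51, 5).  Check: 51²=2601, 104·5²=2600, difference 1.
n=2: (51,5)∘(51,5) = (51·51+104·5·5, 51·5+5·51) = (5201,510)
n=3: (5201,510)∘(51,5) = (51·5201+104·5·510, 51·510+5·5201) = (530451,52015)

51 5
5201 510
530451 52015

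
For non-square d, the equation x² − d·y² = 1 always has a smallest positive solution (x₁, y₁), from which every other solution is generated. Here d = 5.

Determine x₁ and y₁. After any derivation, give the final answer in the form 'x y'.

[2; 4] for √5; ℓ=1 ⇒ convergent index 1
step 0: (2, 1)  from 2·(1,0) + (0,1)
step 1: (9, 4)  from 4·(2,1) + (1,0)
fundamental: x₁=9, y₁=4  (since 81 − 5·16 = 1)

9 4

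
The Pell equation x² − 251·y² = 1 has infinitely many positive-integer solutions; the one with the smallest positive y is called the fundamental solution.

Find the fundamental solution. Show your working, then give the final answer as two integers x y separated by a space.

3674890 231957

√251 = [15; 1,5,2,1,2,…,5,1,30, …], period ℓ=14 (even) → k=13
i=0: a=15 ⇒ p=15, q=1
i=1: a=1 ⇒ p=16, q=1
i=2: a=5 ⇒ p=95, q=6
…
i=4: a=1 ⇒ p=301, q=19
…
i=6: a=2 ⇒ p=1917, q=121
i=7: a=15 ⇒ p=29563, q=1866
i=8: a=2 ⇒ p=61043, q=3853
i=9: a=2 ⇒ p=151649, q=9572
i=10: a=1 ⇒ p=212692, q=13425
…
i=12: a=5 ⇒ p=3097857, q=195535
i=13: a=1 ⇒ p=3674890, q=231957
fundamental: x₁=3674890, y₁=231957  (since 13504816512100 − 251·53804049849 = 1)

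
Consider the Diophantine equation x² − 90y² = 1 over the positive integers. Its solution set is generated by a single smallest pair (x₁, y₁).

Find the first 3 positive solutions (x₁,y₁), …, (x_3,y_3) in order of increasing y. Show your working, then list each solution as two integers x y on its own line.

19 2
721 76
27379 2886

[9; 2,18] for √90; ℓ=2 ⇒ convergent index 1
step 0: (9, 1)  from 9·(1,0) + (0,1)
step 1: (19, 2)  from 2·(9,1) + (1,0)
(x₁, y₁) = (19, 2);  19² − 90·2² = 1 ✓
n=2: (19,2)∘(19,2) = (19·19+90·2·2, 19·2+2·19) = (721,76)
n=3: (721,76)∘(19,2) = (19·721+90·2·76, 19·76+2·721) = (27379,2886)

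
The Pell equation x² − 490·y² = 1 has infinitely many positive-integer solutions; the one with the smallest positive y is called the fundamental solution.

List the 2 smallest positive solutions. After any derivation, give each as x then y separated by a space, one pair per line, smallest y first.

√490 → a₀=22, period (7,2,1,4,4,4,1,2,7,44); ℓ=10 even so k=9
a_0=22:  p_0=22·1+0=22,  q_0=22·0+1=1
…
a_4=4:  p_4=4·487+332=2280,  q_4=4·22+15=103
a_5=4:  p_5=4·2280+487=9607,  q_5=4·103+22=434
…
a_7=1:  p_7=1·40708+9607=50315,  q_7=1·1839+434=2273
a_8=2:  p_8=2·50315+40708=141338,  q_8=2·2273+1839=6385
a_9=7:  p_9=7·141338+50315=1039681,  q_9=7·6385+2273=46968
(x₁, y₁) = (1039681, 46968);  1039681² − 490·46968² = 1 ✓
k=2:  x_2 = 1039681·1039681+490·46968·46968 = 2161873163521,  y_2 = 1039681·46968+46968·1039681 = 97663474416

1039681 46968
2161873163521 97663474416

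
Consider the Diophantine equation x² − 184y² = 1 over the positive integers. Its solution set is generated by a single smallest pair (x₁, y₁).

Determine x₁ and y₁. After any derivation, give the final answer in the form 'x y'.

√184 → a₀=13, period (1,1,3,2,1,2,1,2,3,1,1,26); ℓ=12 even so k=11
k=0  a_k=13  p_k/q_k = 13/1
k=1  a_k=1  p_k/q_k = 14/1
k=2  a_k=1  p_k/q_k = 27/2
k=3  a_k=3  p_k/q_k = 95/7
k=4  a_k=2  p_k/q_k = 217/16
k=5  a_k=1  p_k/q_k = 312/23
…
k=7  a_k=1  p_k/q_k = 1153/85
k=8  a_k=2  p_k/q_k = 3147/232
k=9  a_k=3  p_k/q_k = 10594/781
k=10  a_k=1  p_k/q_k = 13741/1013
k=11  a_k=1  p_k/q_k = 24335/1794
(x₁, y₁) = (24335, 1794);  24335² − 184·1794² = 1 ✓

24335 1794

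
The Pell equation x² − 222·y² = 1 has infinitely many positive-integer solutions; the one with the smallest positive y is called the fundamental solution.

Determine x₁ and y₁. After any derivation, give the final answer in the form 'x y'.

√222 = [14; 1,8,1,28, …], period ℓ=4 (even) → k=3
k=0  a_k=14  p_k/q_k = 14/1
k=1  a_k=1  p_k/q_k = 15/1
k=2  a_k=8  p_k/q_k = 134/9
k=3  a_k=1  p_k/q_k = 149/10
→ (149, 10).  Check: 149²=22201, 222·10²=22200, difference 1.

149 10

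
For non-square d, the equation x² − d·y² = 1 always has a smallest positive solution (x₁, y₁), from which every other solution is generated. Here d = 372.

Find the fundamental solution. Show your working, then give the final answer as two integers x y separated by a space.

12151 630

d=372: √d = [19; 3,2,12,2,3,38] (ℓ=6, even), read p_5/q_5
a_0=19:  p_0=19·1+0=19,  q_0=19·0+1=1
a_1=3:  p_1=3·19+1=58,  q_1=3·1+0=3
…
a_3=12:  p_3=12·135+58=1678,  q_3=12·7+3=87
a_4=2:  p_4=2·1678+135=3491,  q_4=2·87+7=181
a_5=3:  p_5=3·3491+1678=12151,  q_5=3·181+87=630
(x₁, y₁) = (12151, 630);  12151² − 372·630² = 1 ✓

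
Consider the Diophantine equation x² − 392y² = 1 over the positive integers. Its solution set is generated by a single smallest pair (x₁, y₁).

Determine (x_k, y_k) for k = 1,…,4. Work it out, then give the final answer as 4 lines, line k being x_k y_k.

99 5
19601 990
3880899 196015
768398401 38809980

√392 → a₀=19, period (1,3,1,38); ℓ=4 even so k=3
step 0: (19, 1)  from 19·(1,0) + (0,1)
step 1: (20, 1)  from 1·(19,1) + (1,0)
step 2: (79, 4)  from 3·(20,1) + (19,1)
step 3: (99, 5)  from 1·(79,4) + (20,1)
fundamental: x₁=99, y₁=5  (since 9801 − 392·25 = 1)
(x_2, y_2) = (99·99 + 392·5·5, 99·5 + 5·99) = (19601, 990)
(x_3, y_3) = (99·19601 + 392·5·990, 99·990 + 5·19601) = (3880899, 196015)
(x_4, y_4) = (99·3880899 + 392·5·196015, 99·196015 + 5·3880899) = (768398401, 38809980)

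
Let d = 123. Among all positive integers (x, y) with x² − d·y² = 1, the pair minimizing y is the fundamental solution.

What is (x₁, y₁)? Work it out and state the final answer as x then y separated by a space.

√123 = [11; 11,22, …], period ℓ=2 (even) → k=1
k=0  a_k=11  p_k/q_k = 11/1
k=1  a_k=11  p_k/q_k = 122/11
→ (122, 11).  Check: 122²=14884, 123·11²=14883, difference 1.

122 11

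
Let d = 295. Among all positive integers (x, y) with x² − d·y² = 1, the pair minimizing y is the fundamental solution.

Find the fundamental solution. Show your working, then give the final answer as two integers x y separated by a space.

[17; 5,1,2,3,2,6,2,3,2,1,5,34] for √295; ℓ=12 ⇒ convergent index 11
a_0=17:  p_0=17·1+0=17,  q_0=17·0+1=1
…
a_3=2:  p_3=2·103+86=292,  q_3=2·6+5=17
…
a_5=2:  p_5=2·979+292=2250,  q_5=2·57+17=131
…
a_8=3:  p_8=3·31208+14479=108103,  q_8=3·1817+843=6294
a_9=2:  p_9=2·108103+31208=247414,  q_9=2·6294+1817=14405
a_10=1:  p_10=1·247414+108103=355517,  q_10=1·14405+6294=20699
a_11=5:  p_11=5·355517+247414=2024999,  q_11=5·20699+14405=117900
fundamental: x₁=2024999, y₁=117900  (since 4100620950001 − 295·13900410000 = 1)

2024999 117900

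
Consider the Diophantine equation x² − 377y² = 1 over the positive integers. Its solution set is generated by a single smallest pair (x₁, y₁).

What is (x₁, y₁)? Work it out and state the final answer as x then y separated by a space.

233 12

d=377: √d = [19; 2,2,2,38] (ℓ=4, even), read p_3/q_3
a_0=19:  p_0=19·1+0=19,  q_0=19·0+1=1
a_1=2:  p_1=2·19+1=39,  q_1=2·1+0=2
a_2=2:  p_2=2·39+19=97,  q_2=2·2+1=5
a_3=2:  p_3=2·97+39=233,  q_3=2·5+2=12
→ (233, 12).  Check: 233²=54289, 377·12²=54288, difference 1.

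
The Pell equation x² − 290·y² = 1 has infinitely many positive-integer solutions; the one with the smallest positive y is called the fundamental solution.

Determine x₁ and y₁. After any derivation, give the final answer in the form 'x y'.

d=290: √d = [17; 34] (ℓ=1, odd), read p_1/q_1
step 0: (17, 1)  from 17·(1,0) + (0,1)
step 1: (579, 34)  from 34·(17,1) + (1,0)
fundamental: x₁=579, y₁=34  (since 335241 − 290·1156 = 1)

579 34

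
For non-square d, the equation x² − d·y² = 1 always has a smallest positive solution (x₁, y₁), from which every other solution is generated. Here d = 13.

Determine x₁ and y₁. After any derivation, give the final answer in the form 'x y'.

649 180

√13 → a₀=3, period (1,1,1,1,6); ℓ=5 odd so k=9
step 0: (3, 1)  from 3·(1,0) + (0,1)
…
step 3: (11, 3)  from 1·(7,2) + (4,1)
…
step 6: (137, 38)  from 1·(119,33) + (18,5)
…
step 8: (393, 109)  from 1·(256,71) + (137,38)
step 9: (649, 180)  from 1·(393,109) + (256,71)
(x₁, y₁) = (649, 180);  649² − 13·180² = 1 ✓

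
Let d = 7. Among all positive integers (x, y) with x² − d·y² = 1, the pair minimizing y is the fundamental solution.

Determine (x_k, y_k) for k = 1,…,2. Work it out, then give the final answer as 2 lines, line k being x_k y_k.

8 3
127 48

[2; 1,1,1,4] for √7; ℓ=4 ⇒ convergent index 3
step 0: (2, 1)  from 2·(1,0) + (0,1)
…
step 2: (5, 2)  from 1·(3,1) + (2,1)
step 3: (8, 3)  from 1·(5,2) + (3,1)
fundamental: x₁=8, y₁=3  (since 64 − 7·9 = 1)
k=2:  x_2 = 8·8+7·3·3 = 127,  y_2 = 8·3+3·8 = 48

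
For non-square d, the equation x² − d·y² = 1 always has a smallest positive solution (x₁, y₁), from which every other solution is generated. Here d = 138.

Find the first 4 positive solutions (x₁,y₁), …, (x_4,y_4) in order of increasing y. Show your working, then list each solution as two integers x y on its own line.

√138 → a₀=11, period (1,2,1,22); ℓ=4 even so k=3
i=0: a=11 ⇒ p=11, q=1
…
i=2: a=2 ⇒ p=35, q=3
i=3: a=1 ⇒ p=47, q=4
(x₁, y₁) = (47, 4);  47² − 138·4² = 1 ✓
k=2:  x_2 = 47·47+138·4·4 = 4417,  y_2 = 47·4+4·47 = 376
k=3:  x_3 = 47·4417+138·4·376 = 415151,  y_3 = 47·376+4·4417 = 35340
k=4:  x_4 = 47·415151+138·4·35340 = 39019777,  y_4 = 47·35340+4·415151 = 3321584

47 4
4417 376
415151 35340
39019777 3321584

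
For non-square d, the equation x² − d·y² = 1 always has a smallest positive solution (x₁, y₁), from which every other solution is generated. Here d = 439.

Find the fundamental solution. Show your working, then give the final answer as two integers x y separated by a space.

√439 → a₀=20, period (1,19,1,40); ℓ=4 even so k=3
i=0: a=20 ⇒ p=20, q=1
…
i=2: a=19 ⇒ p=419, q=20
i=3: a=1 ⇒ p=440, q=21
→ (440, 21).  Check: 440²=193600, 439·21²=193599, difference 1.

440 21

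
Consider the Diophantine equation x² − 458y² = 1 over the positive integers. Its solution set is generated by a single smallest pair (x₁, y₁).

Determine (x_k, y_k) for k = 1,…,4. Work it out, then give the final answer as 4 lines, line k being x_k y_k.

22899 1070
1048728401 49003860
48029663286099 2244278779210
2199662518128033601 102783479481255720

√458 = [21; 2,2,42, …], period ℓ=3 (odd) → k=5
a_0=21:  p_0=21·1+0=21,  q_0=21·0+1=1
a_1=2:  p_1=2·21+1=43,  q_1=2·1+0=2
a_2=2:  p_2=2·43+21=107,  q_2=2·2+1=5
a_3=42:  p_3=42·107+43=4537,  q_3=42·5+2=212
a_4=2:  p_4=2·4537+107=9181,  q_4=2·212+5=429
a_5=2:  p_5=2·9181+4537=22899,  q_5=2·429+212=1070
(x₁, y₁) = (22899, 1070);  22899² − 458·1070² = 1 ✓
n=2: (22899,1070)∘(22899,1070) = (22899·22899+458·1070·1070, 22899·1070+1070·22899) = (1048728401,49003860)
n=3: (1048728401,49003860)∘(22899,1070) = (22899·1048728401+458·1070·49003860, 22899·49003860+1070·1048728401) = (48029663286099,2244278779210)
n=4: (48029663286099,2244278779210)∘(22899,1070) = (22899·48029663286099+458·1070·2244278779210, 22899·2244278779210+1070·48029663286099) = (2199662518128033601,102783479481255720)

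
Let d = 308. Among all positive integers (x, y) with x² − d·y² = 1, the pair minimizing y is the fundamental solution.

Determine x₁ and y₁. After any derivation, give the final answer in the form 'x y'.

d=308: √d = [17; 1,1,4,1,1,34] (ℓ=6, even), read p_5/q_5
step 0: (17, 1)  from 17·(1,0) + (0,1)
step 1: (18, 1)  from 1·(17,1) + (1,0)
step 2: (35, 2)  from 1·(18,1) + (17,1)
step 3: (158, 9)  from 4·(35,2) + (18,1)
step 4: (193, 11)  from 1·(158,9) + (35,2)
step 5: (351, 20)  from 1·(193,11) + (158,9)
fundamental: x₁=351, y₁=20  (since 123201 − 308·400 = 1)

351 20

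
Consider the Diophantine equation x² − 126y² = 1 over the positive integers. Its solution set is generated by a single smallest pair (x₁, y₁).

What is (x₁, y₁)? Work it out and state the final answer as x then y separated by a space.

[11; 4,2,4,22] for √126; ℓ=4 ⇒ convergent index 3
step 0: (11, 1)  from 11·(1,0) + (0,1)
step 1: (45, 4)  from 4·(11,1) + (1,0)
step 2: (101, 9)  from 2·(45,4) + (11,1)
step 3: (449, 40)  from 4·(101,9) + (45,4)
→ (449, 40).  Check: 449²=201601, 126·40²=201600, difference 1.

449 40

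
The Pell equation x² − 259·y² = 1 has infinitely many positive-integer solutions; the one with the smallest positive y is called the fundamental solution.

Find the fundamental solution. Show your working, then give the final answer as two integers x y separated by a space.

847225 52644

d=259: √d = [16; 10,1,2,3,4,3,2,1,10,32] (ℓ=10, even), read p_9/q_9
k=0  a_k=16  p_k/q_k = 16/1
k=1  a_k=10  p_k/q_k = 161/10
k=2  a_k=1  p_k/q_k = 177/11
k=3  a_k=2  p_k/q_k = 515/32
k=4  a_k=3  p_k/q_k = 1722/107
k=5  a_k=4  p_k/q_k = 7403/460
k=6  a_k=3  p_k/q_k = 23931/1487
k=7  a_k=2  p_k/q_k = 55265/3434
k=8  a_k=1  p_k/q_k = 79196/4921
k=9  a_k=10  p_k/q_k = 847225/52644
→ (847225, 52644).  Check: 847225²=717790200625, 259·52644²=717790200624, difference 1.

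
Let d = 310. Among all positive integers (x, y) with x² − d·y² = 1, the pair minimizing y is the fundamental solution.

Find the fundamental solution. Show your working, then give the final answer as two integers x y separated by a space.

848719 48204

√310 → a₀=17, period (1,1,1,1,5,…,1,1,34); ℓ=16 even so k=15
a_0=17:  p_0=17·1+0=17,  q_0=17·0+1=1
…
a_3=1:  p_3=1·35+18=53,  q_3=1·2+1=3
…
a_7=1:  p_7=1·1567+493=2060,  q_7=1·89+28=117
…
a_10=3:  p_10=3·7747+5687=28928,  q_10=3·440+323=1643
…
a_13=1:  p_13=1·181315+152387=333702,  q_13=1·10298+8655=18953
a_14=1:  p_14=1·333702+181315=515017,  q_14=1·18953+10298=29251
a_15=1:  p_15=1·515017+333702=848719,  q_15=1·29251+18953=48204
fundamental: x₁=848719, y₁=48204  (since 720323940961 − 310·2323625616 = 1)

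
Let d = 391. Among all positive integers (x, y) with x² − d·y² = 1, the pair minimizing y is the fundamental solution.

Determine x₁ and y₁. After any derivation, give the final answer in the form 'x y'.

7338680 371133

√391 → a₀=19, period (1,3,2,2,1,…,3,1,38); ℓ=16 even so k=15
i=0: a=19 ⇒ p=19, q=1
…
i=6: a=1 ⇒ p=1048, q=53
i=7: a=2 ⇒ p=2709, q=137
i=8: a=19 ⇒ p=52519, q=2656
…
i=12: a=2 ⇒ p=696292, q=35213
i=13: a=2 ⇒ p=1660597, q=83980
i=14: a=3 ⇒ p=5678083, q=287153
i=15: a=1 ⇒ p=7338680, q=371133
fundamental: x₁=7338680, y₁=371133  (since 53856224142400 − 391·137739703689 = 1)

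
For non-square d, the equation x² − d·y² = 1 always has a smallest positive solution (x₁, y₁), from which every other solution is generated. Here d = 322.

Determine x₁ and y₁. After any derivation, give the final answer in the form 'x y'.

323 18

d=322: √d = [17; 1,16,1,34] (ℓ=4, even), read p_3/q_3
i=0: a=17 ⇒ p=17, q=1
…
i=2: a=16 ⇒ p=305, q=17
i=3: a=1 ⇒ p=323, q=18
→ (323, 18).  Check: 323²=104329, 322·18²=104328, difference 1.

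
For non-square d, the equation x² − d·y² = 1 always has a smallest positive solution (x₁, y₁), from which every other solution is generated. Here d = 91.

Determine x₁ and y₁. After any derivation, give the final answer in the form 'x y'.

1574 165

[9; 1,1,5,1,5,1,1,18] for √91; ℓ=8 ⇒ convergent index 7
step 0: (9, 1)  from 9·(1,0) + (0,1)
step 1: (10, 1)  from 1·(9,1) + (1,0)
…
step 4: (124, 13)  from 1·(105,11) + (19,2)
…
step 6: (849, 89)  from 1·(725,76) + (124,13)
step 7: (1574, 165)  from 1·(849,89) + (725,76)
fundamental: x₁=1574, y₁=165  (since 2477476 − 91·27225 = 1)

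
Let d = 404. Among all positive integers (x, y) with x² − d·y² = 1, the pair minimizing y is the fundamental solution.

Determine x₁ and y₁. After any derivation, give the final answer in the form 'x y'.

201 10

√404 → a₀=20, period (10,40); ℓ=2 even so k=1
i=0: a=20 ⇒ p=20, q=1
i=1: a=10 ⇒ p=201, q=10
(x₁, y₁) = (201, 10);  201² − 404·10² = 1 ✓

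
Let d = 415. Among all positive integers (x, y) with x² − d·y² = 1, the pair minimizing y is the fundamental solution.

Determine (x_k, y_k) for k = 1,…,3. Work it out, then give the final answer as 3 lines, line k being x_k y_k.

18412804 903849
678062702284831 33284788965192
24970071273761872339444 1225732590794885332887

√415 → a₀=20, period (2,1,2,4,6,…,1,2,40); ℓ=16 even so k=15
k=0  a_k=20  p_k/q_k = 20/1
k=1  a_k=2  p_k/q_k = 41/2
…
k=4  a_k=4  p_k/q_k = 713/35
…
k=9  a_k=1  p_k/q_k = 43534/2137
…
k=13  a_k=2  p_k/q_k = 4730294/232201
k=14  a_k=1  p_k/q_k = 6841255/335824
k=15  a_k=2  p_k/q_k = 18412804/903849
→ (18412804, 903849).  Check: 18412804²=339031351142416, 415·903849²=339031351142415, difference 1.
(18412804+903849√415)^2 = 678062702284831 + 33284788965192√415
(18412804+903849√415)^3 = 24970071273761872339444 + 1225732590794885332887√415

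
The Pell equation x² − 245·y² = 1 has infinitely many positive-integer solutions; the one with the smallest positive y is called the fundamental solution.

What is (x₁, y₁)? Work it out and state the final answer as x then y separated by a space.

51841 3312

d=245: √d = [15; 1,1,1,7,6,7,1,1,1,30] (ℓ=10, even), read p_9/q_9
step 0: (15, 1)  from 15·(1,0) + (0,1)
step 1: (16, 1)  from 1·(15,1) + (1,0)
…
step 5: (2207, 141)  from 6·(360,23) + (47,3)
step 6: (15809, 1010)  from 7·(2207,141) + (360,23)
step 7: (18016, 1151)  from 1·(15809,1010) + (2207,141)
step 8: (33825, 2161)  from 1·(18016,1151) + (15809,1010)
step 9: (51841, 3312)  from 1·(33825,2161) + (18016,1151)
(x₁, y₁) = (51841, 3312);  51841² − 245·3312² = 1 ✓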